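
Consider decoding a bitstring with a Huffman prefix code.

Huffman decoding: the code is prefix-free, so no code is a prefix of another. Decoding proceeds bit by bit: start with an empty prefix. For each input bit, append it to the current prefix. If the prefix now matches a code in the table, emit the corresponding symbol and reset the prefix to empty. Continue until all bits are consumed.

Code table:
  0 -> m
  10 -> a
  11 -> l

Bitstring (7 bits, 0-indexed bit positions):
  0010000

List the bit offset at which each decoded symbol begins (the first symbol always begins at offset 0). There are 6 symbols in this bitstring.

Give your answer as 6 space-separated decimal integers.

Bit 0: prefix='0' -> emit 'm', reset
Bit 1: prefix='0' -> emit 'm', reset
Bit 2: prefix='1' (no match yet)
Bit 3: prefix='10' -> emit 'a', reset
Bit 4: prefix='0' -> emit 'm', reset
Bit 5: prefix='0' -> emit 'm', reset
Bit 6: prefix='0' -> emit 'm', reset

Answer: 0 1 2 4 5 6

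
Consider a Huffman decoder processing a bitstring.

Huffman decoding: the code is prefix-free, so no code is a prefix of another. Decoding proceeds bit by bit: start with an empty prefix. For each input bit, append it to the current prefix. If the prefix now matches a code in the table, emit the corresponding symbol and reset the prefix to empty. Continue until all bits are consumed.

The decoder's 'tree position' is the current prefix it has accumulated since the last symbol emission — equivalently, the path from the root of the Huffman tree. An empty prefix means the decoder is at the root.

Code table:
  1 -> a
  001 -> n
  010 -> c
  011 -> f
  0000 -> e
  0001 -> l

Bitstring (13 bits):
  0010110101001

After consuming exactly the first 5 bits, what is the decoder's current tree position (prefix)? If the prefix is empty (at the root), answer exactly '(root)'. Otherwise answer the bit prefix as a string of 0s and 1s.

Bit 0: prefix='0' (no match yet)
Bit 1: prefix='00' (no match yet)
Bit 2: prefix='001' -> emit 'n', reset
Bit 3: prefix='0' (no match yet)
Bit 4: prefix='01' (no match yet)

Answer: 01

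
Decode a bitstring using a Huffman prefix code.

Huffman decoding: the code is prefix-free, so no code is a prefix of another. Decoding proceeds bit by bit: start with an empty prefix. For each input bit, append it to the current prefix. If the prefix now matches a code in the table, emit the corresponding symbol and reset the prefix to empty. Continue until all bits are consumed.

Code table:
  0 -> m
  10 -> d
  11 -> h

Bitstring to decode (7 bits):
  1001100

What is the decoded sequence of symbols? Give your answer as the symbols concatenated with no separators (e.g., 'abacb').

Answer: dmhmm

Derivation:
Bit 0: prefix='1' (no match yet)
Bit 1: prefix='10' -> emit 'd', reset
Bit 2: prefix='0' -> emit 'm', reset
Bit 3: prefix='1' (no match yet)
Bit 4: prefix='11' -> emit 'h', reset
Bit 5: prefix='0' -> emit 'm', reset
Bit 6: prefix='0' -> emit 'm', reset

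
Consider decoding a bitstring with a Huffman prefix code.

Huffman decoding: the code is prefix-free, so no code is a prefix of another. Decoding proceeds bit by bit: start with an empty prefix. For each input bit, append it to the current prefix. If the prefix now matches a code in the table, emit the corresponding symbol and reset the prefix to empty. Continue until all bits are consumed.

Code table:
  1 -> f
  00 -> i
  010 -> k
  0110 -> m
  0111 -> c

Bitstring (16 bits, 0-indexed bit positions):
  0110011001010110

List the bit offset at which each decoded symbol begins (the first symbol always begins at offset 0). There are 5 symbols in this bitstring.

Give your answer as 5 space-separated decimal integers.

Answer: 0 4 8 11 12

Derivation:
Bit 0: prefix='0' (no match yet)
Bit 1: prefix='01' (no match yet)
Bit 2: prefix='011' (no match yet)
Bit 3: prefix='0110' -> emit 'm', reset
Bit 4: prefix='0' (no match yet)
Bit 5: prefix='01' (no match yet)
Bit 6: prefix='011' (no match yet)
Bit 7: prefix='0110' -> emit 'm', reset
Bit 8: prefix='0' (no match yet)
Bit 9: prefix='01' (no match yet)
Bit 10: prefix='010' -> emit 'k', reset
Bit 11: prefix='1' -> emit 'f', reset
Bit 12: prefix='0' (no match yet)
Bit 13: prefix='01' (no match yet)
Bit 14: prefix='011' (no match yet)
Bit 15: prefix='0110' -> emit 'm', reset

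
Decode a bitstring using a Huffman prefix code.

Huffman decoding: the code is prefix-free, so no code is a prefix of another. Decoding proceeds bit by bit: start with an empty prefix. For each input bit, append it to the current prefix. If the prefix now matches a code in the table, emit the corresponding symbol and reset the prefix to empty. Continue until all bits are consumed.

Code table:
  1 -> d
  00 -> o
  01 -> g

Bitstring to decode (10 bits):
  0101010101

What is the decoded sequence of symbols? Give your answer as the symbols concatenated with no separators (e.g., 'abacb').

Answer: ggggg

Derivation:
Bit 0: prefix='0' (no match yet)
Bit 1: prefix='01' -> emit 'g', reset
Bit 2: prefix='0' (no match yet)
Bit 3: prefix='01' -> emit 'g', reset
Bit 4: prefix='0' (no match yet)
Bit 5: prefix='01' -> emit 'g', reset
Bit 6: prefix='0' (no match yet)
Bit 7: prefix='01' -> emit 'g', reset
Bit 8: prefix='0' (no match yet)
Bit 9: prefix='01' -> emit 'g', reset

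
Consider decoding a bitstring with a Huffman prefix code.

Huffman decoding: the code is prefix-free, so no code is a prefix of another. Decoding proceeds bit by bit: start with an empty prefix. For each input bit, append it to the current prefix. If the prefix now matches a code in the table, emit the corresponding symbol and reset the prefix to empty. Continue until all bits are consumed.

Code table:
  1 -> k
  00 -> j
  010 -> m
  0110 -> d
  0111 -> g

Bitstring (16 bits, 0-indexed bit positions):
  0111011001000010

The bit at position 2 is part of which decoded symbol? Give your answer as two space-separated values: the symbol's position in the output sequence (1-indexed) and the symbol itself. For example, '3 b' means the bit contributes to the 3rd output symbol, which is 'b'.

Bit 0: prefix='0' (no match yet)
Bit 1: prefix='01' (no match yet)
Bit 2: prefix='011' (no match yet)
Bit 3: prefix='0111' -> emit 'g', reset
Bit 4: prefix='0' (no match yet)
Bit 5: prefix='01' (no match yet)
Bit 6: prefix='011' (no match yet)

Answer: 1 g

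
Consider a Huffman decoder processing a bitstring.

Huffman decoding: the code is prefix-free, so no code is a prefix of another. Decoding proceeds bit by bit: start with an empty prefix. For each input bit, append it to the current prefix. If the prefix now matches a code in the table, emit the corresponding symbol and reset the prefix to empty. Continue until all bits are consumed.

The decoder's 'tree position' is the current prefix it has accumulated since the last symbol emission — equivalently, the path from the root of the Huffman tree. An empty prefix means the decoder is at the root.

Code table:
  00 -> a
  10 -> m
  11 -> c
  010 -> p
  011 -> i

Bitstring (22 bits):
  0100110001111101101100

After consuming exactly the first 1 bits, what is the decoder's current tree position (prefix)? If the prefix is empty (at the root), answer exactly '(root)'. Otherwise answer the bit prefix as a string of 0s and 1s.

Bit 0: prefix='0' (no match yet)

Answer: 0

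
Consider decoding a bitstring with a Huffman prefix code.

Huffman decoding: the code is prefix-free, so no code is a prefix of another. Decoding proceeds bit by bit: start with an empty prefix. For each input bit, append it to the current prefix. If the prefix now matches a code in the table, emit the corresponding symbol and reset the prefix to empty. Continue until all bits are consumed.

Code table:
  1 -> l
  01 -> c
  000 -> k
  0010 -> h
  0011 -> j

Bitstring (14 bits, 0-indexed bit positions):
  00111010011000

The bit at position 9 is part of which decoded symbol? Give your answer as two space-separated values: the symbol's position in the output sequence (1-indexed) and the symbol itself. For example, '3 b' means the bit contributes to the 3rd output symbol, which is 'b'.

Answer: 4 j

Derivation:
Bit 0: prefix='0' (no match yet)
Bit 1: prefix='00' (no match yet)
Bit 2: prefix='001' (no match yet)
Bit 3: prefix='0011' -> emit 'j', reset
Bit 4: prefix='1' -> emit 'l', reset
Bit 5: prefix='0' (no match yet)
Bit 6: prefix='01' -> emit 'c', reset
Bit 7: prefix='0' (no match yet)
Bit 8: prefix='00' (no match yet)
Bit 9: prefix='001' (no match yet)
Bit 10: prefix='0011' -> emit 'j', reset
Bit 11: prefix='0' (no match yet)
Bit 12: prefix='00' (no match yet)
Bit 13: prefix='000' -> emit 'k', reset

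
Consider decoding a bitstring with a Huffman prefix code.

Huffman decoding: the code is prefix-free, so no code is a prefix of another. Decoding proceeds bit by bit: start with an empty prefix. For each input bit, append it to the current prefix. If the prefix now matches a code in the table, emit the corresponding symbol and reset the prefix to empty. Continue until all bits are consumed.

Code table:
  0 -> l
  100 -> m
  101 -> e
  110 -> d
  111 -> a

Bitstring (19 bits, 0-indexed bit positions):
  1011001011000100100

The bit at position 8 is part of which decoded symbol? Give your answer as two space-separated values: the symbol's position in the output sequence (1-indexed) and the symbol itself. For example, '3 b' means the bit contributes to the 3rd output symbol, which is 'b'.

Answer: 3 e

Derivation:
Bit 0: prefix='1' (no match yet)
Bit 1: prefix='10' (no match yet)
Bit 2: prefix='101' -> emit 'e', reset
Bit 3: prefix='1' (no match yet)
Bit 4: prefix='10' (no match yet)
Bit 5: prefix='100' -> emit 'm', reset
Bit 6: prefix='1' (no match yet)
Bit 7: prefix='10' (no match yet)
Bit 8: prefix='101' -> emit 'e', reset
Bit 9: prefix='1' (no match yet)
Bit 10: prefix='10' (no match yet)
Bit 11: prefix='100' -> emit 'm', reset
Bit 12: prefix='0' -> emit 'l', reset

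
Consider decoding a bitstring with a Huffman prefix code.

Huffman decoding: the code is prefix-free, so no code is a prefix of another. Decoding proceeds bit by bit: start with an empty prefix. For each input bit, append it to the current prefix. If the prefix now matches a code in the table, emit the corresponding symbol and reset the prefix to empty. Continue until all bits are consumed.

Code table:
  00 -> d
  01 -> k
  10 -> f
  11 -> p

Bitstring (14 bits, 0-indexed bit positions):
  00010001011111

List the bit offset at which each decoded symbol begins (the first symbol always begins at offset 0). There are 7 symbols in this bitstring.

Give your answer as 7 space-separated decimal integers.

Bit 0: prefix='0' (no match yet)
Bit 1: prefix='00' -> emit 'd', reset
Bit 2: prefix='0' (no match yet)
Bit 3: prefix='01' -> emit 'k', reset
Bit 4: prefix='0' (no match yet)
Bit 5: prefix='00' -> emit 'd', reset
Bit 6: prefix='0' (no match yet)
Bit 7: prefix='01' -> emit 'k', reset
Bit 8: prefix='0' (no match yet)
Bit 9: prefix='01' -> emit 'k', reset
Bit 10: prefix='1' (no match yet)
Bit 11: prefix='11' -> emit 'p', reset
Bit 12: prefix='1' (no match yet)
Bit 13: prefix='11' -> emit 'p', reset

Answer: 0 2 4 6 8 10 12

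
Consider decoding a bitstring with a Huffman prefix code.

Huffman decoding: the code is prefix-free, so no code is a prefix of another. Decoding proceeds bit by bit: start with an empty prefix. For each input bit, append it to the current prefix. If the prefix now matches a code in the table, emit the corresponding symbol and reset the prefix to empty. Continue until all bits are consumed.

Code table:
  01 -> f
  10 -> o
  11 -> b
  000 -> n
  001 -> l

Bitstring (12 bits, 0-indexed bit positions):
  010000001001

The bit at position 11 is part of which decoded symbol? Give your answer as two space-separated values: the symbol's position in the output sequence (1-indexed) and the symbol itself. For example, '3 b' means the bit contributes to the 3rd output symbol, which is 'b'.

Bit 0: prefix='0' (no match yet)
Bit 1: prefix='01' -> emit 'f', reset
Bit 2: prefix='0' (no match yet)
Bit 3: prefix='00' (no match yet)
Bit 4: prefix='000' -> emit 'n', reset
Bit 5: prefix='0' (no match yet)
Bit 6: prefix='00' (no match yet)
Bit 7: prefix='000' -> emit 'n', reset
Bit 8: prefix='1' (no match yet)
Bit 9: prefix='10' -> emit 'o', reset
Bit 10: prefix='0' (no match yet)
Bit 11: prefix='01' -> emit 'f', reset

Answer: 5 f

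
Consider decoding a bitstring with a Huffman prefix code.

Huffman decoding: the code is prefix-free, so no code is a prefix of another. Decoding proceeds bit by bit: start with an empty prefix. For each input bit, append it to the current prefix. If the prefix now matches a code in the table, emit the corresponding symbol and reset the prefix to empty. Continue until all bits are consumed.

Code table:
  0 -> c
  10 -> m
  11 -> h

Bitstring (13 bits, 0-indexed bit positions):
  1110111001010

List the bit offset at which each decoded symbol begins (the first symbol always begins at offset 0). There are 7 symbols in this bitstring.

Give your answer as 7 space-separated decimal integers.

Bit 0: prefix='1' (no match yet)
Bit 1: prefix='11' -> emit 'h', reset
Bit 2: prefix='1' (no match yet)
Bit 3: prefix='10' -> emit 'm', reset
Bit 4: prefix='1' (no match yet)
Bit 5: prefix='11' -> emit 'h', reset
Bit 6: prefix='1' (no match yet)
Bit 7: prefix='10' -> emit 'm', reset
Bit 8: prefix='0' -> emit 'c', reset
Bit 9: prefix='1' (no match yet)
Bit 10: prefix='10' -> emit 'm', reset
Bit 11: prefix='1' (no match yet)
Bit 12: prefix='10' -> emit 'm', reset

Answer: 0 2 4 6 8 9 11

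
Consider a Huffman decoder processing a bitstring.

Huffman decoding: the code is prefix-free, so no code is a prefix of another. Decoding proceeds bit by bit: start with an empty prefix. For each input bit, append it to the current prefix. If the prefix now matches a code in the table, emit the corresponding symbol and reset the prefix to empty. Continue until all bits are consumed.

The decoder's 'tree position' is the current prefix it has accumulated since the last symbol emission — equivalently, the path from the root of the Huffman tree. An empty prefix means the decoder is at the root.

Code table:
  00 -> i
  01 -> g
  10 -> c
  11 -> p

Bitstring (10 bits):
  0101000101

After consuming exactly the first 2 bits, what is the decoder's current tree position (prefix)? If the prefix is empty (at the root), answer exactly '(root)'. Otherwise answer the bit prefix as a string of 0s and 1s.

Bit 0: prefix='0' (no match yet)
Bit 1: prefix='01' -> emit 'g', reset

Answer: (root)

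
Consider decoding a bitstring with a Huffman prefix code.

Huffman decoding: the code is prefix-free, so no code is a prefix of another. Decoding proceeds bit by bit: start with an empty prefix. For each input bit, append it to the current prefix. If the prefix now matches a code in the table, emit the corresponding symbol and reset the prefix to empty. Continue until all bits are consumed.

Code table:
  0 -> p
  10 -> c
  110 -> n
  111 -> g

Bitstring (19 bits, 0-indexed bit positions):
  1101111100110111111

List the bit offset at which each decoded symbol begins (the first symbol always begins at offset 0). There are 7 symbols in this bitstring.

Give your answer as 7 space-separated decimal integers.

Bit 0: prefix='1' (no match yet)
Bit 1: prefix='11' (no match yet)
Bit 2: prefix='110' -> emit 'n', reset
Bit 3: prefix='1' (no match yet)
Bit 4: prefix='11' (no match yet)
Bit 5: prefix='111' -> emit 'g', reset
Bit 6: prefix='1' (no match yet)
Bit 7: prefix='11' (no match yet)
Bit 8: prefix='110' -> emit 'n', reset
Bit 9: prefix='0' -> emit 'p', reset
Bit 10: prefix='1' (no match yet)
Bit 11: prefix='11' (no match yet)
Bit 12: prefix='110' -> emit 'n', reset
Bit 13: prefix='1' (no match yet)
Bit 14: prefix='11' (no match yet)
Bit 15: prefix='111' -> emit 'g', reset
Bit 16: prefix='1' (no match yet)
Bit 17: prefix='11' (no match yet)
Bit 18: prefix='111' -> emit 'g', reset

Answer: 0 3 6 9 10 13 16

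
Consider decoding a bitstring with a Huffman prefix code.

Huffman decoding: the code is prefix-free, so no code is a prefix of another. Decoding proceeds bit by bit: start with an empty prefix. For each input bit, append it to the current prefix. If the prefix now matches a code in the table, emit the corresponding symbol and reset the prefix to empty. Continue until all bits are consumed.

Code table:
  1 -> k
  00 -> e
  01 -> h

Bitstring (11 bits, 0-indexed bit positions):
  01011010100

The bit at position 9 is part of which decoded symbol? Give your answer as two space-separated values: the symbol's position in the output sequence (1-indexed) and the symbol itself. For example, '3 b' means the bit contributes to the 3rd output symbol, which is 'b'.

Bit 0: prefix='0' (no match yet)
Bit 1: prefix='01' -> emit 'h', reset
Bit 2: prefix='0' (no match yet)
Bit 3: prefix='01' -> emit 'h', reset
Bit 4: prefix='1' -> emit 'k', reset
Bit 5: prefix='0' (no match yet)
Bit 6: prefix='01' -> emit 'h', reset
Bit 7: prefix='0' (no match yet)
Bit 8: prefix='01' -> emit 'h', reset
Bit 9: prefix='0' (no match yet)
Bit 10: prefix='00' -> emit 'e', reset

Answer: 6 e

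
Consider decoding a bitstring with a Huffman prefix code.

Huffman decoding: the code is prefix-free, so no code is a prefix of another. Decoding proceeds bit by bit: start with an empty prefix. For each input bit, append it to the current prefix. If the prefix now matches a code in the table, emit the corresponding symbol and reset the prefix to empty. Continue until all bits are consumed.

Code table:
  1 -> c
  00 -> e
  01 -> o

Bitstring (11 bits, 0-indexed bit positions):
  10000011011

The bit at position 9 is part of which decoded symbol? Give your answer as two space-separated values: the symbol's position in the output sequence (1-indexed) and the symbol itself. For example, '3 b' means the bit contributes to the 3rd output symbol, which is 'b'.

Bit 0: prefix='1' -> emit 'c', reset
Bit 1: prefix='0' (no match yet)
Bit 2: prefix='00' -> emit 'e', reset
Bit 3: prefix='0' (no match yet)
Bit 4: prefix='00' -> emit 'e', reset
Bit 5: prefix='0' (no match yet)
Bit 6: prefix='01' -> emit 'o', reset
Bit 7: prefix='1' -> emit 'c', reset
Bit 8: prefix='0' (no match yet)
Bit 9: prefix='01' -> emit 'o', reset
Bit 10: prefix='1' -> emit 'c', reset

Answer: 6 o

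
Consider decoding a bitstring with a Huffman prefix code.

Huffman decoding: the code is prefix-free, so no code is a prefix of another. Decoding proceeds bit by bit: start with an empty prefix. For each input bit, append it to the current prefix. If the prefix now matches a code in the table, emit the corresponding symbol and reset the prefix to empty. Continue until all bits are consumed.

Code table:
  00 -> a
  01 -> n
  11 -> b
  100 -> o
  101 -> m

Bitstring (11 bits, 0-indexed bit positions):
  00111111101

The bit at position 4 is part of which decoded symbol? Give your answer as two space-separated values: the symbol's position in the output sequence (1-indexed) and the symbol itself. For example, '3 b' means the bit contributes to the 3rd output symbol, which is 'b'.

Answer: 3 b

Derivation:
Bit 0: prefix='0' (no match yet)
Bit 1: prefix='00' -> emit 'a', reset
Bit 2: prefix='1' (no match yet)
Bit 3: prefix='11' -> emit 'b', reset
Bit 4: prefix='1' (no match yet)
Bit 5: prefix='11' -> emit 'b', reset
Bit 6: prefix='1' (no match yet)
Bit 7: prefix='11' -> emit 'b', reset
Bit 8: prefix='1' (no match yet)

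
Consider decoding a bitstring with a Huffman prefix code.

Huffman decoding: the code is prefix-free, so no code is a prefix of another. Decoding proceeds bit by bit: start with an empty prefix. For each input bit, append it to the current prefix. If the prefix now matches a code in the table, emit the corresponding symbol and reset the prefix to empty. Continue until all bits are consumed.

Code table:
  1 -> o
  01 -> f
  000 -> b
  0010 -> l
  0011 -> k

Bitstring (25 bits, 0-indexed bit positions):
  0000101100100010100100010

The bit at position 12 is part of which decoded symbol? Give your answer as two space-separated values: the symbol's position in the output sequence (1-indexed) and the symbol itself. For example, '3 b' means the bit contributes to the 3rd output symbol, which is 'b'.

Answer: 6 l

Derivation:
Bit 0: prefix='0' (no match yet)
Bit 1: prefix='00' (no match yet)
Bit 2: prefix='000' -> emit 'b', reset
Bit 3: prefix='0' (no match yet)
Bit 4: prefix='01' -> emit 'f', reset
Bit 5: prefix='0' (no match yet)
Bit 6: prefix='01' -> emit 'f', reset
Bit 7: prefix='1' -> emit 'o', reset
Bit 8: prefix='0' (no match yet)
Bit 9: prefix='00' (no match yet)
Bit 10: prefix='001' (no match yet)
Bit 11: prefix='0010' -> emit 'l', reset
Bit 12: prefix='0' (no match yet)
Bit 13: prefix='00' (no match yet)
Bit 14: prefix='001' (no match yet)
Bit 15: prefix='0010' -> emit 'l', reset
Bit 16: prefix='1' -> emit 'o', reset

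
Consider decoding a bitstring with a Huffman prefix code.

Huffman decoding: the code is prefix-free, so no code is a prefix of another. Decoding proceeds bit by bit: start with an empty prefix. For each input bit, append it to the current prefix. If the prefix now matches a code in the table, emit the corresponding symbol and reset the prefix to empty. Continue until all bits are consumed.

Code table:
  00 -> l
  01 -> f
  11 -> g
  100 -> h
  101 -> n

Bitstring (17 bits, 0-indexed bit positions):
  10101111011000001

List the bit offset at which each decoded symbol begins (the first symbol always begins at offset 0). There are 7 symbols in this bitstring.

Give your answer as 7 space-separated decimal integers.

Answer: 0 3 5 7 10 13 15

Derivation:
Bit 0: prefix='1' (no match yet)
Bit 1: prefix='10' (no match yet)
Bit 2: prefix='101' -> emit 'n', reset
Bit 3: prefix='0' (no match yet)
Bit 4: prefix='01' -> emit 'f', reset
Bit 5: prefix='1' (no match yet)
Bit 6: prefix='11' -> emit 'g', reset
Bit 7: prefix='1' (no match yet)
Bit 8: prefix='10' (no match yet)
Bit 9: prefix='101' -> emit 'n', reset
Bit 10: prefix='1' (no match yet)
Bit 11: prefix='10' (no match yet)
Bit 12: prefix='100' -> emit 'h', reset
Bit 13: prefix='0' (no match yet)
Bit 14: prefix='00' -> emit 'l', reset
Bit 15: prefix='0' (no match yet)
Bit 16: prefix='01' -> emit 'f', reset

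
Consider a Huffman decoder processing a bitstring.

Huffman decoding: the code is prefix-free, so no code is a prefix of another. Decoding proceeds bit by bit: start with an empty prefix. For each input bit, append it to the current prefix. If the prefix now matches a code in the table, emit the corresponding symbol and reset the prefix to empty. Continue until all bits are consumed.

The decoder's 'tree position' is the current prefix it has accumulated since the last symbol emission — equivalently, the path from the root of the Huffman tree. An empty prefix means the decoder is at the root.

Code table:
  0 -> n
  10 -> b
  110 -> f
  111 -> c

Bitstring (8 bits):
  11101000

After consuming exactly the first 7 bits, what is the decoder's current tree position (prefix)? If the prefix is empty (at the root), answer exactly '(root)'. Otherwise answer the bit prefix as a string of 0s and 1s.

Bit 0: prefix='1' (no match yet)
Bit 1: prefix='11' (no match yet)
Bit 2: prefix='111' -> emit 'c', reset
Bit 3: prefix='0' -> emit 'n', reset
Bit 4: prefix='1' (no match yet)
Bit 5: prefix='10' -> emit 'b', reset
Bit 6: prefix='0' -> emit 'n', reset

Answer: (root)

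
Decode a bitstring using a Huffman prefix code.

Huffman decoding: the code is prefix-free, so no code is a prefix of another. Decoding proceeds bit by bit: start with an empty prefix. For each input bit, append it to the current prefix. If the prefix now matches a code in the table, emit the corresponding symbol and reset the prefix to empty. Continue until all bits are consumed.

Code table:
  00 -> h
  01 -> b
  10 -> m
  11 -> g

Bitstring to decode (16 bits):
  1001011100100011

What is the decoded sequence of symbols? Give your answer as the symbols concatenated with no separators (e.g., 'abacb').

Answer: mbbghmhg

Derivation:
Bit 0: prefix='1' (no match yet)
Bit 1: prefix='10' -> emit 'm', reset
Bit 2: prefix='0' (no match yet)
Bit 3: prefix='01' -> emit 'b', reset
Bit 4: prefix='0' (no match yet)
Bit 5: prefix='01' -> emit 'b', reset
Bit 6: prefix='1' (no match yet)
Bit 7: prefix='11' -> emit 'g', reset
Bit 8: prefix='0' (no match yet)
Bit 9: prefix='00' -> emit 'h', reset
Bit 10: prefix='1' (no match yet)
Bit 11: prefix='10' -> emit 'm', reset
Bit 12: prefix='0' (no match yet)
Bit 13: prefix='00' -> emit 'h', reset
Bit 14: prefix='1' (no match yet)
Bit 15: prefix='11' -> emit 'g', reset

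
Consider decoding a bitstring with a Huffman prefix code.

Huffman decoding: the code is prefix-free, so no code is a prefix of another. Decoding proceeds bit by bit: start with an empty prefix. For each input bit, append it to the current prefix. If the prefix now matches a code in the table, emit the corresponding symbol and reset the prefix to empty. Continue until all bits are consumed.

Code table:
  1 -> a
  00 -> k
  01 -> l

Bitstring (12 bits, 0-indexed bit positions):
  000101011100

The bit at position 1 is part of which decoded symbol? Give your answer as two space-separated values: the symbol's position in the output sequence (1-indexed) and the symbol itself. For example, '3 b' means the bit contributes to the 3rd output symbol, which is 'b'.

Bit 0: prefix='0' (no match yet)
Bit 1: prefix='00' -> emit 'k', reset
Bit 2: prefix='0' (no match yet)
Bit 3: prefix='01' -> emit 'l', reset
Bit 4: prefix='0' (no match yet)
Bit 5: prefix='01' -> emit 'l', reset

Answer: 1 k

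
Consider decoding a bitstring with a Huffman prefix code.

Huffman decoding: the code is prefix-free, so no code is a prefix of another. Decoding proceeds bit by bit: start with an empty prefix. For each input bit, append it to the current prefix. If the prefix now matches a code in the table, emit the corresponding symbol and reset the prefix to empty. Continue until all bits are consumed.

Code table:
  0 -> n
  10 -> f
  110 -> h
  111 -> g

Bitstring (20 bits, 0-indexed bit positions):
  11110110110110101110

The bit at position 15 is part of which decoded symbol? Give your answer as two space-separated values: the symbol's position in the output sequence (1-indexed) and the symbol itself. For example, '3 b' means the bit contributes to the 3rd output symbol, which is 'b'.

Bit 0: prefix='1' (no match yet)
Bit 1: prefix='11' (no match yet)
Bit 2: prefix='111' -> emit 'g', reset
Bit 3: prefix='1' (no match yet)
Bit 4: prefix='10' -> emit 'f', reset
Bit 5: prefix='1' (no match yet)
Bit 6: prefix='11' (no match yet)
Bit 7: prefix='110' -> emit 'h', reset
Bit 8: prefix='1' (no match yet)
Bit 9: prefix='11' (no match yet)
Bit 10: prefix='110' -> emit 'h', reset
Bit 11: prefix='1' (no match yet)
Bit 12: prefix='11' (no match yet)
Bit 13: prefix='110' -> emit 'h', reset
Bit 14: prefix='1' (no match yet)
Bit 15: prefix='10' -> emit 'f', reset
Bit 16: prefix='1' (no match yet)
Bit 17: prefix='11' (no match yet)
Bit 18: prefix='111' -> emit 'g', reset
Bit 19: prefix='0' -> emit 'n', reset

Answer: 6 f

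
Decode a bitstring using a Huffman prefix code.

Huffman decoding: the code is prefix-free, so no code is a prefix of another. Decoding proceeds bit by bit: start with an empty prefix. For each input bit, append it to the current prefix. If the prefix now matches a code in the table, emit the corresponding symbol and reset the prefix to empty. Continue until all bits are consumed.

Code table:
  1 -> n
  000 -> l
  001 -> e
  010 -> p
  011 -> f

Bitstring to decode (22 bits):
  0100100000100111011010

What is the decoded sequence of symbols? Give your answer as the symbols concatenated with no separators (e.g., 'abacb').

Bit 0: prefix='0' (no match yet)
Bit 1: prefix='01' (no match yet)
Bit 2: prefix='010' -> emit 'p', reset
Bit 3: prefix='0' (no match yet)
Bit 4: prefix='01' (no match yet)
Bit 5: prefix='010' -> emit 'p', reset
Bit 6: prefix='0' (no match yet)
Bit 7: prefix='00' (no match yet)
Bit 8: prefix='000' -> emit 'l', reset
Bit 9: prefix='0' (no match yet)
Bit 10: prefix='01' (no match yet)
Bit 11: prefix='010' -> emit 'p', reset
Bit 12: prefix='0' (no match yet)
Bit 13: prefix='01' (no match yet)
Bit 14: prefix='011' -> emit 'f', reset
Bit 15: prefix='1' -> emit 'n', reset
Bit 16: prefix='0' (no match yet)
Bit 17: prefix='01' (no match yet)
Bit 18: prefix='011' -> emit 'f', reset
Bit 19: prefix='0' (no match yet)
Bit 20: prefix='01' (no match yet)
Bit 21: prefix='010' -> emit 'p', reset

Answer: pplpfnfp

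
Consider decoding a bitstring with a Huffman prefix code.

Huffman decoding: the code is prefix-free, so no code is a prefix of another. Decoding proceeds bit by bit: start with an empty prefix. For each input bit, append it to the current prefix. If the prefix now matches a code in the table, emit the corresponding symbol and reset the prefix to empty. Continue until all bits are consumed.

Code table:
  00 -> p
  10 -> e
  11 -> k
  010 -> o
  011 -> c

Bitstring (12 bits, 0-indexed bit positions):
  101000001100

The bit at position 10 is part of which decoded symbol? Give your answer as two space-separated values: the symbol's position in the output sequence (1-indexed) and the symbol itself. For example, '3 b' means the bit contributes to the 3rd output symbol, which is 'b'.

Bit 0: prefix='1' (no match yet)
Bit 1: prefix='10' -> emit 'e', reset
Bit 2: prefix='1' (no match yet)
Bit 3: prefix='10' -> emit 'e', reset
Bit 4: prefix='0' (no match yet)
Bit 5: prefix='00' -> emit 'p', reset
Bit 6: prefix='0' (no match yet)
Bit 7: prefix='00' -> emit 'p', reset
Bit 8: prefix='1' (no match yet)
Bit 9: prefix='11' -> emit 'k', reset
Bit 10: prefix='0' (no match yet)
Bit 11: prefix='00' -> emit 'p', reset

Answer: 6 p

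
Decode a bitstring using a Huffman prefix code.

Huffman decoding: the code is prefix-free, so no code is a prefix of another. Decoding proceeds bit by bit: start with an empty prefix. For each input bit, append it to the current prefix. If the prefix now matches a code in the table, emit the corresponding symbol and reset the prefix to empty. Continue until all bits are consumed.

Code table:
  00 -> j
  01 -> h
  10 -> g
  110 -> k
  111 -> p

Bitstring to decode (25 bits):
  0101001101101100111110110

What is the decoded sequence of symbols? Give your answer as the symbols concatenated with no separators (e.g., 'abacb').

Answer: hhjkkkhpgk

Derivation:
Bit 0: prefix='0' (no match yet)
Bit 1: prefix='01' -> emit 'h', reset
Bit 2: prefix='0' (no match yet)
Bit 3: prefix='01' -> emit 'h', reset
Bit 4: prefix='0' (no match yet)
Bit 5: prefix='00' -> emit 'j', reset
Bit 6: prefix='1' (no match yet)
Bit 7: prefix='11' (no match yet)
Bit 8: prefix='110' -> emit 'k', reset
Bit 9: prefix='1' (no match yet)
Bit 10: prefix='11' (no match yet)
Bit 11: prefix='110' -> emit 'k', reset
Bit 12: prefix='1' (no match yet)
Bit 13: prefix='11' (no match yet)
Bit 14: prefix='110' -> emit 'k', reset
Bit 15: prefix='0' (no match yet)
Bit 16: prefix='01' -> emit 'h', reset
Bit 17: prefix='1' (no match yet)
Bit 18: prefix='11' (no match yet)
Bit 19: prefix='111' -> emit 'p', reset
Bit 20: prefix='1' (no match yet)
Bit 21: prefix='10' -> emit 'g', reset
Bit 22: prefix='1' (no match yet)
Bit 23: prefix='11' (no match yet)
Bit 24: prefix='110' -> emit 'k', reset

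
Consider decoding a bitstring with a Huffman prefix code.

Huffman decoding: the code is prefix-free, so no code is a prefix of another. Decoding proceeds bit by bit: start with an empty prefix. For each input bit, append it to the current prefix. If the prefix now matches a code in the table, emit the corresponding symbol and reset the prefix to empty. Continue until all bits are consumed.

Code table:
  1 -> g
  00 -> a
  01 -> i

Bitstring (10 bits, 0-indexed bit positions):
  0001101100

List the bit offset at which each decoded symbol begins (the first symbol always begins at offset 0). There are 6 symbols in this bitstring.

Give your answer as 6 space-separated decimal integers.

Bit 0: prefix='0' (no match yet)
Bit 1: prefix='00' -> emit 'a', reset
Bit 2: prefix='0' (no match yet)
Bit 3: prefix='01' -> emit 'i', reset
Bit 4: prefix='1' -> emit 'g', reset
Bit 5: prefix='0' (no match yet)
Bit 6: prefix='01' -> emit 'i', reset
Bit 7: prefix='1' -> emit 'g', reset
Bit 8: prefix='0' (no match yet)
Bit 9: prefix='00' -> emit 'a', reset

Answer: 0 2 4 5 7 8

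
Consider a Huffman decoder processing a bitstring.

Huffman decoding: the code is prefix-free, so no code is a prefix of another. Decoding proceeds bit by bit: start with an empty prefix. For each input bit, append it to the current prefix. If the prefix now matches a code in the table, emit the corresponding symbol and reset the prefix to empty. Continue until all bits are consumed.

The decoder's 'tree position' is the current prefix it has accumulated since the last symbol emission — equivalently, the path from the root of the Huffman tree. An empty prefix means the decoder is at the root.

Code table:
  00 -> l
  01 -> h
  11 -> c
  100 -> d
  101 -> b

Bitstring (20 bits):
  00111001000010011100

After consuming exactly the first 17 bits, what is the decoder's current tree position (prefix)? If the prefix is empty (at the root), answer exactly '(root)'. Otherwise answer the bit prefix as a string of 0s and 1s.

Answer: (root)

Derivation:
Bit 0: prefix='0' (no match yet)
Bit 1: prefix='00' -> emit 'l', reset
Bit 2: prefix='1' (no match yet)
Bit 3: prefix='11' -> emit 'c', reset
Bit 4: prefix='1' (no match yet)
Bit 5: prefix='10' (no match yet)
Bit 6: prefix='100' -> emit 'd', reset
Bit 7: prefix='1' (no match yet)
Bit 8: prefix='10' (no match yet)
Bit 9: prefix='100' -> emit 'd', reset
Bit 10: prefix='0' (no match yet)
Bit 11: prefix='00' -> emit 'l', reset
Bit 12: prefix='1' (no match yet)
Bit 13: prefix='10' (no match yet)
Bit 14: prefix='100' -> emit 'd', reset
Bit 15: prefix='1' (no match yet)
Bit 16: prefix='11' -> emit 'c', reset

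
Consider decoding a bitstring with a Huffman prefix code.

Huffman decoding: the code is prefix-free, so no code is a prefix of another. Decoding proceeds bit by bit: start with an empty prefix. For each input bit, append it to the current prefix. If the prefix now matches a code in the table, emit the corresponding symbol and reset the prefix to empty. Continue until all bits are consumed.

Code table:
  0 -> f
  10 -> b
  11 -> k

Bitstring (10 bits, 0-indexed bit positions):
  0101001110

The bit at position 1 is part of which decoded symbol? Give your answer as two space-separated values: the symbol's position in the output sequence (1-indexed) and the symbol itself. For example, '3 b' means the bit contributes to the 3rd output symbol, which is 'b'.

Answer: 2 b

Derivation:
Bit 0: prefix='0' -> emit 'f', reset
Bit 1: prefix='1' (no match yet)
Bit 2: prefix='10' -> emit 'b', reset
Bit 3: prefix='1' (no match yet)
Bit 4: prefix='10' -> emit 'b', reset
Bit 5: prefix='0' -> emit 'f', reset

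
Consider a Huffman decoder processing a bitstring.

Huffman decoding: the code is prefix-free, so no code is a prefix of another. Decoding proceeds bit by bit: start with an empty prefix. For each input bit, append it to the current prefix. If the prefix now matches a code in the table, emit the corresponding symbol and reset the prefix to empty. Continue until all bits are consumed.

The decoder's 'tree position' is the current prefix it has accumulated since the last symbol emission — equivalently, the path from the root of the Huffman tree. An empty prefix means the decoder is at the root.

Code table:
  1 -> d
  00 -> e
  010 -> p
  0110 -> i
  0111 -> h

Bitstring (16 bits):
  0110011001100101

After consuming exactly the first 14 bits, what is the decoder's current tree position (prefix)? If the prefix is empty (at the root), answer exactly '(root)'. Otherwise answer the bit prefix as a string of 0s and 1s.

Answer: 01

Derivation:
Bit 0: prefix='0' (no match yet)
Bit 1: prefix='01' (no match yet)
Bit 2: prefix='011' (no match yet)
Bit 3: prefix='0110' -> emit 'i', reset
Bit 4: prefix='0' (no match yet)
Bit 5: prefix='01' (no match yet)
Bit 6: prefix='011' (no match yet)
Bit 7: prefix='0110' -> emit 'i', reset
Bit 8: prefix='0' (no match yet)
Bit 9: prefix='01' (no match yet)
Bit 10: prefix='011' (no match yet)
Bit 11: prefix='0110' -> emit 'i', reset
Bit 12: prefix='0' (no match yet)
Bit 13: prefix='01' (no match yet)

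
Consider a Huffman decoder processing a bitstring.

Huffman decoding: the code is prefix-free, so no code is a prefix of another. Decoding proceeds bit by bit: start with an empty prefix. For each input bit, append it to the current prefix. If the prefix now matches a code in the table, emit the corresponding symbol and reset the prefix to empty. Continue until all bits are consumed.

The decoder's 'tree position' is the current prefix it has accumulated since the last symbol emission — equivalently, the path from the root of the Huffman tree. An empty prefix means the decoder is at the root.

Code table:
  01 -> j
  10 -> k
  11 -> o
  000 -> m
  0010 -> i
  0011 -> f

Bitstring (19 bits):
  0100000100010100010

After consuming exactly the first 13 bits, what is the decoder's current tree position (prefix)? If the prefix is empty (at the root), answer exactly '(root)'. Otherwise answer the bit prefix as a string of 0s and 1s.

Answer: (root)

Derivation:
Bit 0: prefix='0' (no match yet)
Bit 1: prefix='01' -> emit 'j', reset
Bit 2: prefix='0' (no match yet)
Bit 3: prefix='00' (no match yet)
Bit 4: prefix='000' -> emit 'm', reset
Bit 5: prefix='0' (no match yet)
Bit 6: prefix='00' (no match yet)
Bit 7: prefix='001' (no match yet)
Bit 8: prefix='0010' -> emit 'i', reset
Bit 9: prefix='0' (no match yet)
Bit 10: prefix='00' (no match yet)
Bit 11: prefix='001' (no match yet)
Bit 12: prefix='0010' -> emit 'i', reset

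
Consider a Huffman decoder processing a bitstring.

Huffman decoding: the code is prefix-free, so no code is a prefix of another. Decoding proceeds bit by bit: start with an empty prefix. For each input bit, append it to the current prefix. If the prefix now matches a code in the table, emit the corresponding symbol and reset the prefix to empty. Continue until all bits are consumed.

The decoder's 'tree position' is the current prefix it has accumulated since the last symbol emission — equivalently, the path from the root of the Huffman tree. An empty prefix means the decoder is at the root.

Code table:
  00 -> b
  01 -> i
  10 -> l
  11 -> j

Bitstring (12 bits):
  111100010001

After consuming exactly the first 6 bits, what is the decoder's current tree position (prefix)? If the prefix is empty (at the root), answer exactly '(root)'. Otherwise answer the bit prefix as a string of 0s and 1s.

Answer: (root)

Derivation:
Bit 0: prefix='1' (no match yet)
Bit 1: prefix='11' -> emit 'j', reset
Bit 2: prefix='1' (no match yet)
Bit 3: prefix='11' -> emit 'j', reset
Bit 4: prefix='0' (no match yet)
Bit 5: prefix='00' -> emit 'b', reset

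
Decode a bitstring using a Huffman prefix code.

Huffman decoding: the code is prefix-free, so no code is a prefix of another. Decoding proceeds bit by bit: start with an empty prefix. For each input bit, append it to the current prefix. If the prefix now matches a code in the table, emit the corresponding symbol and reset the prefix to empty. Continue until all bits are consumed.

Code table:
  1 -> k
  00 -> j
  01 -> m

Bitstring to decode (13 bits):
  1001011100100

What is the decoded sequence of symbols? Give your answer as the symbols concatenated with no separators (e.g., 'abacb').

Answer: kjkmkkjkj

Derivation:
Bit 0: prefix='1' -> emit 'k', reset
Bit 1: prefix='0' (no match yet)
Bit 2: prefix='00' -> emit 'j', reset
Bit 3: prefix='1' -> emit 'k', reset
Bit 4: prefix='0' (no match yet)
Bit 5: prefix='01' -> emit 'm', reset
Bit 6: prefix='1' -> emit 'k', reset
Bit 7: prefix='1' -> emit 'k', reset
Bit 8: prefix='0' (no match yet)
Bit 9: prefix='00' -> emit 'j', reset
Bit 10: prefix='1' -> emit 'k', reset
Bit 11: prefix='0' (no match yet)
Bit 12: prefix='00' -> emit 'j', reset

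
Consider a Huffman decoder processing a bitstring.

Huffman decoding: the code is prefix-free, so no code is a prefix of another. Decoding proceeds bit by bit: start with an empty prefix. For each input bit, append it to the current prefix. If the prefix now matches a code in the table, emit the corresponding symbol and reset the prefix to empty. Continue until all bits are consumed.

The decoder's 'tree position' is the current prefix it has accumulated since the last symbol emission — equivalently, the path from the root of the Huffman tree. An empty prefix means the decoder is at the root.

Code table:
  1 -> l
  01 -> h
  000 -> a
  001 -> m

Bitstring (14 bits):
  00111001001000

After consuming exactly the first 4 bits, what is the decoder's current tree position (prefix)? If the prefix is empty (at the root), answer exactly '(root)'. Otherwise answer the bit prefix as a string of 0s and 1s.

Answer: (root)

Derivation:
Bit 0: prefix='0' (no match yet)
Bit 1: prefix='00' (no match yet)
Bit 2: prefix='001' -> emit 'm', reset
Bit 3: prefix='1' -> emit 'l', reset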